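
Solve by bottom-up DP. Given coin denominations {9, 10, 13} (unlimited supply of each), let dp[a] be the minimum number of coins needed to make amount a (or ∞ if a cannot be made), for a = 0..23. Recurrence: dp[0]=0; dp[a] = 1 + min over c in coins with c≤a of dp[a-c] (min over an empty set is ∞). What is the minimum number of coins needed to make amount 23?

 a  0  1  2  3  4  5  6  7  8  9 10 11 12 13 14 15 16 17 18 19 20 21 22 23
dp  0  -  -  -  -  -  -  -  -  1  1  -  -  1  -  -  -  -  2  2  2  -  2  2
(- denotes ∞ / unreachable)

2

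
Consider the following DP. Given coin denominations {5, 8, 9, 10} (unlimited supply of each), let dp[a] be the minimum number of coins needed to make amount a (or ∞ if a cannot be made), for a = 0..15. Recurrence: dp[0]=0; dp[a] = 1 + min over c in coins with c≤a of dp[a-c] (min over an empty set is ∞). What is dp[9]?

1

 a  0  1  2  3  4  5  6  7  8  9 10 11 12 13 14 15
dp  0  -  -  -  -  1  -  -  1  1  1  -  -  2  2  2
(- denotes ∞ / unreachable)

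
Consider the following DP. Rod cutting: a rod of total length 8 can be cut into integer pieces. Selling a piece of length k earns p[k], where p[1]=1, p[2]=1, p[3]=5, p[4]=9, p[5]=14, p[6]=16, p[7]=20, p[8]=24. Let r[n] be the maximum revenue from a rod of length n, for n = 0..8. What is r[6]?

   n    0    1    2    3    4    5    6    7    8
r[n]    0    1    2    5    9   14   16   20   24

16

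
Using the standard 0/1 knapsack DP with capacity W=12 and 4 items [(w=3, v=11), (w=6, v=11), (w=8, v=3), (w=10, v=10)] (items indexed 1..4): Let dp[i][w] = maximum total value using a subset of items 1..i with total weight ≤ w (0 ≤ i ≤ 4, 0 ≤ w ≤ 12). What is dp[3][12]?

i\w   0   1   2   3   4   5   6   7   8   9  10  11  12
  0   0   0   0   0   0   0   0   0   0   0   0   0   0
  1   0   0   0  11  11  11  11  11  11  11  11  11  11
  2   0   0   0  11  11  11  11  11  11  22  22  22  22
  3   0   0   0  11  11  11  11  11  11  22  22  22  22
  4   0   0   0  11  11  11  11  11  11  22  22  22  22

22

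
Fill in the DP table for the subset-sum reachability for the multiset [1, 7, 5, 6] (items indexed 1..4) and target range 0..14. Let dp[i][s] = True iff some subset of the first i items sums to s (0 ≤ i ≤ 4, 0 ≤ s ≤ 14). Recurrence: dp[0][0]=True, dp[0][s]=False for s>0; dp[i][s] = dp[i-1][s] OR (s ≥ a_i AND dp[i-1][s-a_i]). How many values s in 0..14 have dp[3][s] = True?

8

i\s   0   1   2   3   4   5   6   7   8   9  10  11  12  13  14
  0   T   F   F   F   F   F   F   F   F   F   F   F   F   F   F
  1   T   T   F   F   F   F   F   F   F   F   F   F   F   F   F
  2   T   T   F   F   F   F   F   T   T   F   F   F   F   F   F
  3   T   T   F   F   F   T   T   T   T   F   F   F   T   T   F
  4   T   T   F   F   F   T   T   T   T   F   F   T   T   T   T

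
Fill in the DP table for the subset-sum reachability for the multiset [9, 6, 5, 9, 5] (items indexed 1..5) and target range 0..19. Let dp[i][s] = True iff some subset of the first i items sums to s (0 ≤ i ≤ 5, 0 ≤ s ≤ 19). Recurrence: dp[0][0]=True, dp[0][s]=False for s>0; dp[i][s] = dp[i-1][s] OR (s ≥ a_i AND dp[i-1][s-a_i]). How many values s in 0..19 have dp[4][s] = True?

8

i\s   0   1   2   3   4   5   6   7   8   9  10  11  12  13  14  15  16  17  18  19
  0   T   F   F   F   F   F   F   F   F   F   F   F   F   F   F   F   F   F   F   F
  1   T   F   F   F   F   F   F   F   F   T   F   F   F   F   F   F   F   F   F   F
  2   T   F   F   F   F   F   T   F   F   T   F   F   F   F   F   T   F   F   F   F
  3   T   F   F   F   F   T   T   F   F   T   F   T   F   F   T   T   F   F   F   F
  4   T   F   F   F   F   T   T   F   F   T   F   T   F   F   T   T   F   F   T   F
  5   T   F   F   F   F   T   T   F   F   T   T   T   F   F   T   T   T   F   T   T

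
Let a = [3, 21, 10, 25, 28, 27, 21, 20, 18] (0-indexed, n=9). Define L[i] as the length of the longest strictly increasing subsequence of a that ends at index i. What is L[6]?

   i    0    1    2    3    4    5    6    7    8
a[i]    3   21   10   25   28   27   21   20   18
L[i]    1    2    2    3    4    4    3    3    3

3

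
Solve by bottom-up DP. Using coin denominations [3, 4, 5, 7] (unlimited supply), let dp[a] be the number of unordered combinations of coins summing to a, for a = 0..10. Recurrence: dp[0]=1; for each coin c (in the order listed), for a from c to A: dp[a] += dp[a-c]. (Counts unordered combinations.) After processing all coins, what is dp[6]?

1

after  coin     0     1     2     3     4     5     6     7     8     9    10
          3     1     0     0     1     0     0     1     0     0     1     0
          4     1     0     0     1     1     0     1     1     1     1     1
          5     1     0     0     1     1     1     1     1     2     2     2
          7     1     0     0     1     1     1     1     2     2     2     3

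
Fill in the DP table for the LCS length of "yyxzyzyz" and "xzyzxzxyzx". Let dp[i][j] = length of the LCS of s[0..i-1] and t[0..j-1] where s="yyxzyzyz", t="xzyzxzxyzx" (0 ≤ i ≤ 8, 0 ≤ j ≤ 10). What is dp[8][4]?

4

   ''  x  z  y  z  x  z  x  y  z  x
''  0  0  0  0  0  0  0  0  0  0  0
 y  0  0  0  1  1  1  1  1  1  1  1
 y  0  0  0  1  1  1  1  1  2  2  2
 x  0  1  1  1  1  2  2  2  2  2  3
 z  0  1  2  2  2  2  3  3  3  3  3
 y  0  1  2  3  3  3  3  3  4  4  4
 z  0  1  2  3  4  4  4  4  4  5  5
 y  0  1  2  3  4  4  4  4  5  5  5
 z  0  1  2  3  4  4  5  5  5  6  6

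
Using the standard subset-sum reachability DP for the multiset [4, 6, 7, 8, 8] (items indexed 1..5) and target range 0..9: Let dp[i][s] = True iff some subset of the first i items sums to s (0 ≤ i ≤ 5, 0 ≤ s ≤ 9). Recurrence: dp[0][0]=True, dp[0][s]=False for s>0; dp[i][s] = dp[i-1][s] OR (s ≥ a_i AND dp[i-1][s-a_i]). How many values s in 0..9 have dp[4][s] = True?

5

i\s   0   1   2   3   4   5   6   7   8   9
  0   T   F   F   F   F   F   F   F   F   F
  1   T   F   F   F   T   F   F   F   F   F
  2   T   F   F   F   T   F   T   F   F   F
  3   T   F   F   F   T   F   T   T   F   F
  4   T   F   F   F   T   F   T   T   T   F
  5   T   F   F   F   T   F   T   T   T   F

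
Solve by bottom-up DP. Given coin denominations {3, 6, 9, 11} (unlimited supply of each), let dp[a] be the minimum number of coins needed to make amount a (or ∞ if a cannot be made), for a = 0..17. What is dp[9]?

 a  0  1  2  3  4  5  6  7  8  9 10 11 12 13 14 15 16 17
dp  0  -  -  1  -  -  1  -  -  1  -  1  2  -  2  2  -  2
(- denotes ∞ / unreachable)

1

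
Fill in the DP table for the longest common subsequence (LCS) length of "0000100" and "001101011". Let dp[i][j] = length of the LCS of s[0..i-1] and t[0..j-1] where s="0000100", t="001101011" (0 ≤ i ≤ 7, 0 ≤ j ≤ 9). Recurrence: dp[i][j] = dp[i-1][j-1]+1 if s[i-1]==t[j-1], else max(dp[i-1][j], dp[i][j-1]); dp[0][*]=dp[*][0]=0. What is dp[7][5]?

4

   ''  0  0  1  1  0  1  0  1  1
''  0  0  0  0  0  0  0  0  0  0
 0  0  1  1  1  1  1  1  1  1  1
 0  0  1  2  2  2  2  2  2  2  2
 0  0  1  2  2  2  3  3  3  3  3
 0  0  1  2  2  2  3  3  4  4  4
 1  0  1  2  3  3  3  4  4  5  5
 0  0  1  2  3  3  4  4  5  5  5
 0  0  1  2  3  3  4  4  5  5  5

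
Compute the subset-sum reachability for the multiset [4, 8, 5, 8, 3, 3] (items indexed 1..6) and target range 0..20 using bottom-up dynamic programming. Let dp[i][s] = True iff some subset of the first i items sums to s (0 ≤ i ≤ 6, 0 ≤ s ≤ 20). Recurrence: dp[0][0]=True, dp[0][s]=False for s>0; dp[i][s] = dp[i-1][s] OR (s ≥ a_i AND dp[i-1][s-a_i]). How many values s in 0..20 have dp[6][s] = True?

19

i\s   0   1   2   3   4   5   6   7   8   9  10  11  12  13  14  15  16  17  18  19  20
  0   T   F   F   F   F   F   F   F   F   F   F   F   F   F   F   F   F   F   F   F   F
  1   T   F   F   F   T   F   F   F   F   F   F   F   F   F   F   F   F   F   F   F   F
  2   T   F   F   F   T   F   F   F   T   F   F   F   T   F   F   F   F   F   F   F   F
  3   T   F   F   F   T   T   F   F   T   T   F   F   T   T   F   F   F   T   F   F   F
  4   T   F   F   F   T   T   F   F   T   T   F   F   T   T   F   F   T   T   F   F   T
  5   T   F   F   T   T   T   F   T   T   T   F   T   T   T   F   T   T   T   F   T   T
  6   T   F   F   T   T   T   T   T   T   T   T   T   T   T   T   T   T   T   T   T   T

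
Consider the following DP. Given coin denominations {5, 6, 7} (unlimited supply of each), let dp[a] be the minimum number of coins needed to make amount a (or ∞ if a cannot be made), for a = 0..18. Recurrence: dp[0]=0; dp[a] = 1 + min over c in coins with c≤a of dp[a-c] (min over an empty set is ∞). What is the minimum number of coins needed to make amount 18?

 a  0  1  2  3  4  5  6  7  8  9 10 11 12 13 14 15 16 17 18
dp  0  -  -  -  -  1  1  1  -  -  2  2  2  2  2  3  3  3  3
(- denotes ∞ / unreachable)

3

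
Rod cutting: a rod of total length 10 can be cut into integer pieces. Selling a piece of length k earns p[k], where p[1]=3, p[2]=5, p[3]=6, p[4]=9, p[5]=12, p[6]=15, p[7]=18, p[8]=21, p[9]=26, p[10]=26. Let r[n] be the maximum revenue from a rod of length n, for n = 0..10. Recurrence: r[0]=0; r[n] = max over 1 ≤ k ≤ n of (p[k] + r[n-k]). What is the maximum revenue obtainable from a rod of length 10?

   n    0    1    2    3    4    5    6    7    8    9   10
r[n]    0    3    6    9   12   15   18   21   24   27   30

30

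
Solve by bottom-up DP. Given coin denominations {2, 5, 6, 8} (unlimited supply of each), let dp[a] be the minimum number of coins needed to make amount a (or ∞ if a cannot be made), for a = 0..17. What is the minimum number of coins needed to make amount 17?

3

 a  0  1  2  3  4  5  6  7  8  9 10 11 12 13 14 15 16 17
dp  0  -  1  -  2  1  1  2  1  3  2  2  2  2  2  3  2  3
(- denotes ∞ / unreachable)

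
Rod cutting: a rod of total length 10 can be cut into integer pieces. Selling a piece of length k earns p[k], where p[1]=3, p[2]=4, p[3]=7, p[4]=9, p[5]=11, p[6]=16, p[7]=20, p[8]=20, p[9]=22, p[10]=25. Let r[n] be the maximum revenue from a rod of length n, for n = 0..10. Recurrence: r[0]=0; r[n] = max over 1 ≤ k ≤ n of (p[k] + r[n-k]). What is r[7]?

   n    0    1    2    3    4    5    6    7    8    9   10
r[n]    0    3    6    9   12   15   18   21   24   27   30

21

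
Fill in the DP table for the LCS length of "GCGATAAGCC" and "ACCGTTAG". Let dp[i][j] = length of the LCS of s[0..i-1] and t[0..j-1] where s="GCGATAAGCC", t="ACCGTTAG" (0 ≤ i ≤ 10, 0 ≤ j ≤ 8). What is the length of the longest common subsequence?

5

   ''  A  C  C  G  T  T  A  G
''  0  0  0  0  0  0  0  0  0
 G  0  0  0  0  1  1  1  1  1
 C  0  0  1  1  1  1  1  1  1
 G  0  0  1  1  2  2  2  2  2
 A  0  1  1  1  2  2  2  3  3
 T  0  1  1  1  2  3  3  3  3
 A  0  1  1  1  2  3  3  4  4
 A  0  1  1  1  2  3  3  4  4
 G  0  1  1  1  2  3  3  4  5
 C  0  1  2  2  2  3  3  4  5
 C  0  1  2  3  3  3  3  4  5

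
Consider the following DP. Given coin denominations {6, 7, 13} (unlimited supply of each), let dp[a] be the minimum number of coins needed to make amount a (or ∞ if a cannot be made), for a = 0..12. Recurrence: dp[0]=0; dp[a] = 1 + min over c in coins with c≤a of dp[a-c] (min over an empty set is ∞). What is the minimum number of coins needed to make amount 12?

2

 a  0  1  2  3  4  5  6  7  8  9 10 11 12
dp  0  -  -  -  -  -  1  1  -  -  -  -  2
(- denotes ∞ / unreachable)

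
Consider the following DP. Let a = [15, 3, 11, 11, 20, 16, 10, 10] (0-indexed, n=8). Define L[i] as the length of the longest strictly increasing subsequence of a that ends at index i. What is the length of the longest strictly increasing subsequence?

   i    0    1    2    3    4    5    6    7
a[i]   15    3   11   11   20   16   10   10
L[i]    1    1    2    2    3    3    2    2

3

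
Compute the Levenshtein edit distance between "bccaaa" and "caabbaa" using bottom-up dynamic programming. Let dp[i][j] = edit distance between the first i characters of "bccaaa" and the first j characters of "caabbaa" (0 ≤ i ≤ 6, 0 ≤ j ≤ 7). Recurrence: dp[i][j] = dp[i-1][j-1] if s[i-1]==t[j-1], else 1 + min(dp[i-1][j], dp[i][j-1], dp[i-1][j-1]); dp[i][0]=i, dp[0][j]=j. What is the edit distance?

4

   ''  c  a  a  b  b  a  a
''  0  1  2  3  4  5  6  7
 b  1  1  2  3  3  4  5  6
 c  2  1  2  3  4  4  5  6
 c  3  2  2  3  4  5  5  6
 a  4  3  2  2  3  4  5  5
 a  5  4  3  2  3  4  4  5
 a  6  5  4  3  3  4  4  4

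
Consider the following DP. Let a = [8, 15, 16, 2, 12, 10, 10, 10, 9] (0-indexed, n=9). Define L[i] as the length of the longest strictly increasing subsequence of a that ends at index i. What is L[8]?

   i    0    1    2    3    4    5    6    7    8
a[i]    8   15   16    2   12   10   10   10    9
L[i]    1    2    3    1    2    2    2    2    2

2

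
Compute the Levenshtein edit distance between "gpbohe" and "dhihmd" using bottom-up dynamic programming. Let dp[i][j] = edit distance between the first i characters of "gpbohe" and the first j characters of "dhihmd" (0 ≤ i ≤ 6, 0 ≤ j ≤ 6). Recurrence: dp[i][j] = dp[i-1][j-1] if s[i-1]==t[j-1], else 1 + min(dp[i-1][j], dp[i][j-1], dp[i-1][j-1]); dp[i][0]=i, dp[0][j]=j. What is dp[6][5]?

5

   ''  d  h  i  h  m  d
''  0  1  2  3  4  5  6
 g  1  1  2  3  4  5  6
 p  2  2  2  3  4  5  6
 b  3  3  3  3  4  5  6
 o  4  4  4  4  4  5  6
 h  5  5  4  5  4  5  6
 e  6  6  5  5  5  5  6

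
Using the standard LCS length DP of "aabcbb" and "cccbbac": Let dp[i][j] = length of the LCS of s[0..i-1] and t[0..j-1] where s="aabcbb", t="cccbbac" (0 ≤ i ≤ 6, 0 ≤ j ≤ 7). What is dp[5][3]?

   ''  c  c  c  b  b  a  c
''  0  0  0  0  0  0  0  0
 a  0  0  0  0  0  0  1  1
 a  0  0  0  0  0  0  1  1
 b  0  0  0  0  1  1  1  1
 c  0  1  1  1  1  1  1  2
 b  0  1  1  1  2  2  2  2
 b  0  1  1  1  2  3  3  3

1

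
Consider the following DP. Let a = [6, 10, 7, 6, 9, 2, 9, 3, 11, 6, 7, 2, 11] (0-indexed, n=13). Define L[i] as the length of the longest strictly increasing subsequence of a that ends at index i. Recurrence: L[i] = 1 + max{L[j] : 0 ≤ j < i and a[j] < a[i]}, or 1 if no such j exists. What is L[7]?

2

   i    0    1    2    3    4    5    6    7    8    9   10   11   12
a[i]    6   10    7    6    9    2    9    3   11    6    7    2   11
L[i]    1    2    2    1    3    1    3    2    4    3    4    1    5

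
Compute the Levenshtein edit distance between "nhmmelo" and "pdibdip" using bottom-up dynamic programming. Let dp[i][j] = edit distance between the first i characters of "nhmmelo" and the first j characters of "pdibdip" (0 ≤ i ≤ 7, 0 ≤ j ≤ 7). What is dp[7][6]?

   ''  p  d  i  b  d  i  p
''  0  1  2  3  4  5  6  7
 n  1  1  2  3  4  5  6  7
 h  2  2  2  3  4  5  6  7
 m  3  3  3  3  4  5  6  7
 m  4  4  4  4  4  5  6  7
 e  5  5  5  5  5  5  6  7
 l  6  6  6  6  6  6  6  7
 o  7  7  7  7  7  7  7  7

7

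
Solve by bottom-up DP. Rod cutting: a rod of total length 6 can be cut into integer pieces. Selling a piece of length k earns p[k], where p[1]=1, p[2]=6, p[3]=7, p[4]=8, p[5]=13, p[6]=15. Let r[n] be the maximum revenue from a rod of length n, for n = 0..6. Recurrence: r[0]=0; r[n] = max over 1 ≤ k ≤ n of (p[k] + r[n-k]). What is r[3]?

   n    0    1    2    3    4    5    6
r[n]    0    1    6    7   12   13   18

7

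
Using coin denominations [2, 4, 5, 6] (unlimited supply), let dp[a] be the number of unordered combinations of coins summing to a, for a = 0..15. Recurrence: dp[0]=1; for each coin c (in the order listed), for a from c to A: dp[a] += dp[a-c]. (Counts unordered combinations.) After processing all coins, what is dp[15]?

6

after  coin     0     1     2     3     4     5     6     7     8     9    10    11    12    13    14    15
          2     1     0     1     0     1     0     1     0     1     0     1     0     1     0     1     0
          4     1     0     1     0     2     0     2     0     3     0     3     0     4     0     4     0
          5     1     0     1     0     2     1     2     1     3     2     4     2     5     3     6     4
          6     1     0     1     0     2     1     3     1     4     2     6     3     8     4    10     6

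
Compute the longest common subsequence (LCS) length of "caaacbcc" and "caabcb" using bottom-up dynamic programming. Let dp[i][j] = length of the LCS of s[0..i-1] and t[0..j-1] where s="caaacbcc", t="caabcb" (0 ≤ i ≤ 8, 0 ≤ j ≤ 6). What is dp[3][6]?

   ''  c  a  a  b  c  b
''  0  0  0  0  0  0  0
 c  0  1  1  1  1  1  1
 a  0  1  2  2  2  2  2
 a  0  1  2  3  3  3  3
 a  0  1  2  3  3  3  3
 c  0  1  2  3  3  4  4
 b  0  1  2  3  4  4  5
 c  0  1  2  3  4  5  5
 c  0  1  2  3  4  5  5

3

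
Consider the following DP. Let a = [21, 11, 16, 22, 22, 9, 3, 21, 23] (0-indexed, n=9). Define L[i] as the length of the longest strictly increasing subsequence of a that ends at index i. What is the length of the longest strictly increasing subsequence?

4

   i    0    1    2    3    4    5    6    7    8
a[i]   21   11   16   22   22    9    3   21   23
L[i]    1    1    2    3    3    1    1    3    4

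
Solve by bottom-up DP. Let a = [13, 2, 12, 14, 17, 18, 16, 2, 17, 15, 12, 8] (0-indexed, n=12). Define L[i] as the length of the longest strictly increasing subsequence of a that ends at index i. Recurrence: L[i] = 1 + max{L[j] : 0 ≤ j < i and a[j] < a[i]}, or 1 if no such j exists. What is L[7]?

1

   i    0    1    2    3    4    5    6    7    8    9   10   11
a[i]   13    2   12   14   17   18   16    2   17   15   12    8
L[i]    1    1    2    3    4    5    4    1    5    4    2    2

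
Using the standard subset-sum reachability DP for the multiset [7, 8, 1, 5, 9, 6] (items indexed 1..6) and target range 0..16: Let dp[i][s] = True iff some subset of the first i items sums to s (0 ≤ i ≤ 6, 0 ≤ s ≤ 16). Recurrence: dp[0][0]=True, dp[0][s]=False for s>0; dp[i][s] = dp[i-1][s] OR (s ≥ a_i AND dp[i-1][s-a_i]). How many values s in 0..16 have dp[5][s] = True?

13

i\s   0   1   2   3   4   5   6   7   8   9  10  11  12  13  14  15  16
  0   T   F   F   F   F   F   F   F   F   F   F   F   F   F   F   F   F
  1   T   F   F   F   F   F   F   T   F   F   F   F   F   F   F   F   F
  2   T   F   F   F   F   F   F   T   T   F   F   F   F   F   F   T   F
  3   T   T   F   F   F   F   F   T   T   T   F   F   F   F   F   T   T
  4   T   T   F   F   F   T   T   T   T   T   F   F   T   T   T   T   T
  5   T   T   F   F   F   T   T   T   T   T   T   F   T   T   T   T   T
  6   T   T   F   F   F   T   T   T   T   T   T   T   T   T   T   T   T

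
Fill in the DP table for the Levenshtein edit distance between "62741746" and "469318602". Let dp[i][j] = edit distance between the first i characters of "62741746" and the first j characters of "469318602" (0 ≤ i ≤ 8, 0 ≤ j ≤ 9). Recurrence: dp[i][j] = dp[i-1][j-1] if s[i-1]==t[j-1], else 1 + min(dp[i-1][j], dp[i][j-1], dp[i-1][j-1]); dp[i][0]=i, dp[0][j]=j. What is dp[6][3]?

5

   ''  4  6  9  3  1  8  6  0  2
''  0  1  2  3  4  5  6  7  8  9
 6  1  1  1  2  3  4  5  6  7  8
 2  2  2  2  2  3  4  5  6  7  7
 7  3  3  3  3  3  4  5  6  7  8
 4  4  3  4  4  4  4  5  6  7  8
 1  5  4  4  5  5  4  5  6  7  8
 7  6  5  5  5  6  5  5  6  7  8
 4  7  6  6  6  6  6  6  6  7  8
 6  8  7  6  7  7  7  7  6  7  8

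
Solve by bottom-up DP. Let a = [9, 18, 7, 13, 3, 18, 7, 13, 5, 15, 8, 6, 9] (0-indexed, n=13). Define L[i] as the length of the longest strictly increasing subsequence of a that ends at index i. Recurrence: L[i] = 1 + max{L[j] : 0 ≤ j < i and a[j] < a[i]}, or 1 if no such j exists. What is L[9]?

   i    0    1    2    3    4    5    6    7    8    9   10   11   12
a[i]    9   18    7   13    3   18    7   13    5   15    8    6    9
L[i]    1    2    1    2    1    3    2    3    2    4    3    3    4

4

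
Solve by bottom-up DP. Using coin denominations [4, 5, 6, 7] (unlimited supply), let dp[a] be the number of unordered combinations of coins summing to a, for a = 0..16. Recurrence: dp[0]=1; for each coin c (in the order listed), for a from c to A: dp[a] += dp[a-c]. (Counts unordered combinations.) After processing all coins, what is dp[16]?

after  coin     0     1     2     3     4     5     6     7     8     9    10    11    12    13    14    15    16
          4     1     0     0     0     1     0     0     0     1     0     0     0     1     0     0     0     1
          5     1     0     0     0     1     1     0     0     1     1     1     0     1     1     1     1     1
          6     1     0     0     0     1     1     1     0     1     1     2     1     2     1     2     2     3
          7     1     0     0     0     1     1     1     1     1     1     2     2     3     2     3     3     4

4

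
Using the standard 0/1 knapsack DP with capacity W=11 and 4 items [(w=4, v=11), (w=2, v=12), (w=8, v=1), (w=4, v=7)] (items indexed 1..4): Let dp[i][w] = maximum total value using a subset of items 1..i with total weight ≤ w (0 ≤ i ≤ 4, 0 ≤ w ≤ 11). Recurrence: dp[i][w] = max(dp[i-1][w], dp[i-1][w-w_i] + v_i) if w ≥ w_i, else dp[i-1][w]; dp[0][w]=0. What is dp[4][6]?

i\w   0   1   2   3   4   5   6   7   8   9  10  11
  0   0   0   0   0   0   0   0   0   0   0   0   0
  1   0   0   0   0  11  11  11  11  11  11  11  11
  2   0   0  12  12  12  12  23  23  23  23  23  23
  3   0   0  12  12  12  12  23  23  23  23  23  23
  4   0   0  12  12  12  12  23  23  23  23  30  30

23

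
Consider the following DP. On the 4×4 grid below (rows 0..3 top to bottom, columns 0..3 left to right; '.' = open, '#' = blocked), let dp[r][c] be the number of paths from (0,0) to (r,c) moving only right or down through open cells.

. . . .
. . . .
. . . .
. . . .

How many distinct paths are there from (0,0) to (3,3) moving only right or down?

r\c   0   1   2   3
  0   1   1   1   1
  1   1   2   3   4
  2   1   3   6  10
  3   1   4  10  20

20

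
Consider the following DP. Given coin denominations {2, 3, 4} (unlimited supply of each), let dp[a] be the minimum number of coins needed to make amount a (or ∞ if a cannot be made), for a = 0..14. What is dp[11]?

 a  0  1  2  3  4  5  6  7  8  9 10 11 12 13 14
dp  0  -  1  1  1  2  2  2  2  3  3  3  3  4  4
(- denotes ∞ / unreachable)

3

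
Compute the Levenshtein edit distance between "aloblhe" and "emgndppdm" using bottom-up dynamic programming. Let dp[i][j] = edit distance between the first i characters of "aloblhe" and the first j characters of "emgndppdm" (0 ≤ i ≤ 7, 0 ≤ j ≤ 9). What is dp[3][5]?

   ''  e  m  g  n  d  p  p  d  m
''  0  1  2  3  4  5  6  7  8  9
 a  1  1  2  3  4  5  6  7  8  9
 l  2  2  2  3  4  5  6  7  8  9
 o  3  3  3  3  4  5  6  7  8  9
 b  4  4  4  4  4  5  6  7  8  9
 l  5  5  5  5  5  5  6  7  8  9
 h  6  6  6  6  6  6  6  7  8  9
 e  7  6  7  7  7  7  7  7  8  9

5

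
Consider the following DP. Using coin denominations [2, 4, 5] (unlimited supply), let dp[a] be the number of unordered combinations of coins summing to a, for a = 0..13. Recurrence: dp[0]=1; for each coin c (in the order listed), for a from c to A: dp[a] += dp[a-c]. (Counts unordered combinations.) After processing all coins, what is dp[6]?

after  coin     0     1     2     3     4     5     6     7     8     9    10    11    12    13
          2     1     0     1     0     1     0     1     0     1     0     1     0     1     0
          4     1     0     1     0     2     0     2     0     3     0     3     0     4     0
          5     1     0     1     0     2     1     2     1     3     2     4     2     5     3

2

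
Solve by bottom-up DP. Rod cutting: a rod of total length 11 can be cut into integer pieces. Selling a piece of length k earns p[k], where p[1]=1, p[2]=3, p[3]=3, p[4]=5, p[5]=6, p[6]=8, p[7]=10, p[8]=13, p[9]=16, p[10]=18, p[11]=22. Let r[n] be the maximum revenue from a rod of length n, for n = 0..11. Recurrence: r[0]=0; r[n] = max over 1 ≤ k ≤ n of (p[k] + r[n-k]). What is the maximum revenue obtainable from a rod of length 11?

22

   n    0    1    2    3    4    5    6    7    8    9   10   11
r[n]    0    1    3    4    6    7    9   10   13   16   18   22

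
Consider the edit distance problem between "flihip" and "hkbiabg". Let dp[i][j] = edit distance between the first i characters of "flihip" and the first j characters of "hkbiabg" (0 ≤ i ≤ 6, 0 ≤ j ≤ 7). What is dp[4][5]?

4

   ''  h  k  b  i  a  b  g
''  0  1  2  3  4  5  6  7
 f  1  1  2  3  4  5  6  7
 l  2  2  2  3  4  5  6  7
 i  3  3  3  3  3  4  5  6
 h  4  3  4  4  4  4  5  6
 i  5  4  4  5  4  5  5  6
 p  6  5  5  5  5  5  6  6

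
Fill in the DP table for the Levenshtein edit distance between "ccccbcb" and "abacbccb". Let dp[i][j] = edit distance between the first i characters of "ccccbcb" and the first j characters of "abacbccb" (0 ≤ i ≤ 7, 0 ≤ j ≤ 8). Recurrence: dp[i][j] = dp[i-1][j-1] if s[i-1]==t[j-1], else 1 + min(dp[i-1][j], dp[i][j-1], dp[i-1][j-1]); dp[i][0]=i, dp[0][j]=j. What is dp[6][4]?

5

   ''  a  b  a  c  b  c  c  b
''  0  1  2  3  4  5  6  7  8
 c  1  1  2  3  3  4  5  6  7
 c  2  2  2  3  3  4  4  5  6
 c  3  3  3  3  3  4  4  4  5
 c  4  4  4  4  3  4  4  4  5
 b  5  5  4  5  4  3  4  5  4
 c  6  6  5  5  5  4  3  4  5
 b  7  7  6  6  6  5  4  4  4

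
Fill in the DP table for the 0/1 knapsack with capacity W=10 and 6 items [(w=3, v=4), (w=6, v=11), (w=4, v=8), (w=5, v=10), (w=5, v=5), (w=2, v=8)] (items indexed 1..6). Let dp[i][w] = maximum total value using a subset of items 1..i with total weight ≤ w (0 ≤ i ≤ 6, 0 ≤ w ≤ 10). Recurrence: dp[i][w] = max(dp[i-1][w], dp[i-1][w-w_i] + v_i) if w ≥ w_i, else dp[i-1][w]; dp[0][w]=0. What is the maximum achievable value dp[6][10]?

i\w   0   1   2   3   4   5   6   7   8   9  10
  0   0   0   0   0   0   0   0   0   0   0   0
  1   0   0   0   4   4   4   4   4   4   4   4
  2   0   0   0   4   4   4  11  11  11  15  15
  3   0   0   0   4   8   8  11  12  12  15  19
  4   0   0   0   4   8  10  11  12  14  18  19
  5   0   0   0   4   8  10  11  12  14  18  19
  6   0   0   8   8   8  12  16  18  19  20  22

22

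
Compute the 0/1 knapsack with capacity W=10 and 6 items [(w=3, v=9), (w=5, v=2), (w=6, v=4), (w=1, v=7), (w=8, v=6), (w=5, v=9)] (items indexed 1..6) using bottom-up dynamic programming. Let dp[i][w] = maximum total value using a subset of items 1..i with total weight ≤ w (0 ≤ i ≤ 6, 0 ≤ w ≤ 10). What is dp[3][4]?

i\w   0   1   2   3   4   5   6   7   8   9  10
  0   0   0   0   0   0   0   0   0   0   0   0
  1   0   0   0   9   9   9   9   9   9   9   9
  2   0   0   0   9   9   9   9   9  11  11  11
  3   0   0   0   9   9   9   9   9  11  13  13
  4   0   7   7   9  16  16  16  16  16  18  20
  5   0   7   7   9  16  16  16  16  16  18  20
  6   0   7   7   9  16  16  16  16  18  25  25

9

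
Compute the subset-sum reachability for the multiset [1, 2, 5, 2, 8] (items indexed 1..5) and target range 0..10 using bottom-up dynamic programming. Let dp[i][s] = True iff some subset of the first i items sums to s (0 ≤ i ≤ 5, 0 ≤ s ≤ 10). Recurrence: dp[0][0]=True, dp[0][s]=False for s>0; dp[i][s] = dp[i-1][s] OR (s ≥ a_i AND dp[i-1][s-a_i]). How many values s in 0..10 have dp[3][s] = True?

i\s   0   1   2   3   4   5   6   7   8   9  10
  0   T   F   F   F   F   F   F   F   F   F   F
  1   T   T   F   F   F   F   F   F   F   F   F
  2   T   T   T   T   F   F   F   F   F   F   F
  3   T   T   T   T   F   T   T   T   T   F   F
  4   T   T   T   T   T   T   T   T   T   T   T
  5   T   T   T   T   T   T   T   T   T   T   T

8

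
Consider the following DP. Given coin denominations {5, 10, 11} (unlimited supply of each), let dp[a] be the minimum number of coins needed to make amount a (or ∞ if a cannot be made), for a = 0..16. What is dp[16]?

2

 a  0  1  2  3  4  5  6  7  8  9 10 11 12 13 14 15 16
dp  0  -  -  -  -  1  -  -  -  -  1  1  -  -  -  2  2
(- denotes ∞ / unreachable)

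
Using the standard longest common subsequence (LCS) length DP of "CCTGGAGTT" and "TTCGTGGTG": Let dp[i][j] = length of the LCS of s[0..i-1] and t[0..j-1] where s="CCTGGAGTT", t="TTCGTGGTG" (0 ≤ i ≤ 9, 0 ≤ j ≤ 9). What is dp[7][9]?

   ''  T  T  C  G  T  G  G  T  G
''  0  0  0  0  0  0  0  0  0  0
 C  0  0  0  1  1  1  1  1  1  1
 C  0  0  0  1  1  1  1  1  1  1
 T  0  1  1  1  1  2  2  2  2  2
 G  0  1  1  1  2  2  3  3  3  3
 G  0  1  1  1  2  2  3  4  4  4
 A  0  1  1  1  2  2  3  4  4  4
 G  0  1  1  1  2  2  3  4  4  5
 T  0  1  2  2  2  3  3  4  5  5
 T  0  1  2  2  2  3  3  4  5  5

5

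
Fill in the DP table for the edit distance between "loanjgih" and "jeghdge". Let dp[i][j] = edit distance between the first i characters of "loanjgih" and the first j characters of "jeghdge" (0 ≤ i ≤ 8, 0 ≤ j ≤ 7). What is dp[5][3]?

   ''  j  e  g  h  d  g  e
''  0  1  2  3  4  5  6  7
 l  1  1  2  3  4  5  6  7
 o  2  2  2  3  4  5  6  7
 a  3  3  3  3  4  5  6  7
 n  4  4  4  4  4  5  6  7
 j  5  4  5  5  5  5  6  7
 g  6  5  5  5  6  6  5  6
 i  7  6  6  6  6  7  6  6
 h  8  7  7  7  6  7  7  7

5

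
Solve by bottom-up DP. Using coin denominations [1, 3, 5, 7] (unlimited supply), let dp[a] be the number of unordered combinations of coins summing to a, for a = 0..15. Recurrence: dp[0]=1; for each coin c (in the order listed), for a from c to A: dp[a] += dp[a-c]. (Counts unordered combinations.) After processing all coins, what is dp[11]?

after  coin     0     1     2     3     4     5     6     7     8     9    10    11    12    13    14    15
          1     1     1     1     1     1     1     1     1     1     1     1     1     1     1     1     1
          3     1     1     1     2     2     2     3     3     3     4     4     4     5     5     5     6
          5     1     1     1     2     2     3     4     4     5     6     7     8     9    10    11    13
          7     1     1     1     2     2     3     4     5     6     7     9    10    12    14    16    19

10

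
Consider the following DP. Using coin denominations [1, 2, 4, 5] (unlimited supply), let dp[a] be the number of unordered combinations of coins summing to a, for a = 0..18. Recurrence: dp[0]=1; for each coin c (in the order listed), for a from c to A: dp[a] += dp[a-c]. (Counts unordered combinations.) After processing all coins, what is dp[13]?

after  coin     0     1     2     3     4     5     6     7     8     9    10    11    12    13    14    15    16    17    18
          1     1     1     1     1     1     1     1     1     1     1     1     1     1     1     1     1     1     1     1
          2     1     1     2     2     3     3     4     4     5     5     6     6     7     7     8     8     9     9    10
          4     1     1     2     2     4     4     6     6     9     9    12    12    16    16    20    20    25    25    30
          5     1     1     2     2     4     5     7     8    11    13    17    19    24    27    33    37    44    49    57

27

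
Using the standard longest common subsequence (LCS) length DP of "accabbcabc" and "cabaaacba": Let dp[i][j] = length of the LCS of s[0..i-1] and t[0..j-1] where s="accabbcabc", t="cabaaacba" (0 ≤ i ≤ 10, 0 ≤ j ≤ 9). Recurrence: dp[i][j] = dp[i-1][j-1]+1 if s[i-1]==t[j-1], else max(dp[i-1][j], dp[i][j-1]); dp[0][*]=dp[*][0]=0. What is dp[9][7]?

   ''  c  a  b  a  a  a  c  b  a
''  0  0  0  0  0  0  0  0  0  0
 a  0  0  1  1  1  1  1  1  1  1
 c  0  1  1  1  1  1  1  2  2  2
 c  0  1  1  1  1  1  1  2  2  2
 a  0  1  2  2  2  2  2  2  2  3
 b  0  1  2  3  3  3  3  3  3  3
 b  0  1  2  3  3  3  3  3  4  4
 c  0  1  2  3  3  3  3  4  4  4
 a  0  1  2  3  4  4  4  4  4  5
 b  0  1  2  3  4  4  4  4  5  5
 c  0  1  2  3  4  4  4  5  5  5

4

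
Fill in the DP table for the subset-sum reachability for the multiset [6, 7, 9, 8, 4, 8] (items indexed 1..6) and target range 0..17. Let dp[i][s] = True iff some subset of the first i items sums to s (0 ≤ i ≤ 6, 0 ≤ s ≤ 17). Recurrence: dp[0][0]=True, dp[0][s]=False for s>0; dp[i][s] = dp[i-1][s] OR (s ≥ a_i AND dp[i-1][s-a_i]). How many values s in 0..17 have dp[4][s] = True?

i\s   0   1   2   3   4   5   6   7   8   9  10  11  12  13  14  15  16  17
  0   T   F   F   F   F   F   F   F   F   F   F   F   F   F   F   F   F   F
  1   T   F   F   F   F   F   T   F   F   F   F   F   F   F   F   F   F   F
  2   T   F   F   F   F   F   T   T   F   F   F   F   F   T   F   F   F   F
  3   T   F   F   F   F   F   T   T   F   T   F   F   F   T   F   T   T   F
  4   T   F   F   F   F   F   T   T   T   T   F   F   F   T   T   T   T   T
  5   T   F   F   F   T   F   T   T   T   T   T   T   T   T   T   T   T   T
  6   T   F   F   F   T   F   T   T   T   T   T   T   T   T   T   T   T   T

10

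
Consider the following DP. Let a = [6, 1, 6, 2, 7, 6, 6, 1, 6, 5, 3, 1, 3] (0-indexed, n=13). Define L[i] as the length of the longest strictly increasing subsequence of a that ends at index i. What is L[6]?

3

   i    0    1    2    3    4    5    6    7    8    9   10   11   12
a[i]    6    1    6    2    7    6    6    1    6    5    3    1    3
L[i]    1    1    2    2    3    3    3    1    3    3    3    1    3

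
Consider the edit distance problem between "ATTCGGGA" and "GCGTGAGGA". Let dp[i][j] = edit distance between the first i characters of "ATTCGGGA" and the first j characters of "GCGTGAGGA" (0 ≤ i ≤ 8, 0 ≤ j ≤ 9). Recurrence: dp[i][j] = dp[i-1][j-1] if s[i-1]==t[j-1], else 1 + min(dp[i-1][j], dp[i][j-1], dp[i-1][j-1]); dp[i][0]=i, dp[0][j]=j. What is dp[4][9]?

   ''  G  C  G  T  G  A  G  G  A
''  0  1  2  3  4  5  6  7  8  9
 A  1  1  2  3  4  5  5  6  7  8
 T  2  2  2  3  3  4  5  6  7  8
 T  3  3  3  3  3  4  5  6  7  8
 C  4  4  3  4  4  4  5  6  7  8
 G  5  4  4  3  4  4  5  5  6  7
 G  6  5  5  4  4  4  5  5  5  6
 G  7  6  6  5  5  4  5  5  5  6
 A  8  7  7  6  6  5  4  5  6  5

8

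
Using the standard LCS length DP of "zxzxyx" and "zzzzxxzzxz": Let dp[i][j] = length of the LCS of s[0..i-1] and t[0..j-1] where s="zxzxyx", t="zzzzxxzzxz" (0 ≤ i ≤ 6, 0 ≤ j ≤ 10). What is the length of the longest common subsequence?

4

   ''  z  z  z  z  x  x  z  z  x  z
''  0  0  0  0  0  0  0  0  0  0  0
 z  0  1  1  1  1  1  1  1  1  1  1
 x  0  1  1  1  1  2  2  2  2  2  2
 z  0  1  2  2  2  2  2  3  3  3  3
 x  0  1  2  2  2  3  3  3  3  4  4
 y  0  1  2  2  2  3  3  3  3  4  4
 x  0  1  2  2  2  3  4  4  4  4  4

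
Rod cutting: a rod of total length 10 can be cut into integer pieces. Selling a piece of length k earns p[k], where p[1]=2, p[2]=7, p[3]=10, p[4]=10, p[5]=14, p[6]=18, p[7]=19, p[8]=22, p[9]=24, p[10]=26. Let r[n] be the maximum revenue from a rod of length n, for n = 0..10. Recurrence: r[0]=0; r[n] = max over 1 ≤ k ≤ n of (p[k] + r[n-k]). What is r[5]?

17

   n    0    1    2    3    4    5    6    7    8    9   10
r[n]    0    2    7   10   14   17   21   24   28   31   35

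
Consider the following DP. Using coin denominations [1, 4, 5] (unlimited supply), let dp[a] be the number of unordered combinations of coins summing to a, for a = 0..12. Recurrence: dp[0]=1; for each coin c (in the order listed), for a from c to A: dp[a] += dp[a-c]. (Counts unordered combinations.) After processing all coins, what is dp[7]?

3

after  coin     0     1     2     3     4     5     6     7     8     9    10    11    12
          1     1     1     1     1     1     1     1     1     1     1     1     1     1
          4     1     1     1     1     2     2     2     2     3     3     3     3     4
          5     1     1     1     1     2     3     3     3     4     5     6     6     7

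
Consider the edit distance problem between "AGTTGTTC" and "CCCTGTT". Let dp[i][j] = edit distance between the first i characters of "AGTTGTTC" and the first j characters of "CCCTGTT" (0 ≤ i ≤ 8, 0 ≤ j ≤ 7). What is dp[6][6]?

3

   ''  C  C  C  T  G  T  T
''  0  1  2  3  4  5  6  7
 A  1  1  2  3  4  5  6  7
 G  2  2  2  3  4  4  5  6
 T  3  3  3  3  3  4  4  5
 T  4  4  4  4  3  4  4  4
 G  5  5  5  5  4  3  4  5
 T  6  6  6  6  5  4  3  4
 T  7  7  7  7  6  5  4  3
 C  8  7  7  7  7  6  5  4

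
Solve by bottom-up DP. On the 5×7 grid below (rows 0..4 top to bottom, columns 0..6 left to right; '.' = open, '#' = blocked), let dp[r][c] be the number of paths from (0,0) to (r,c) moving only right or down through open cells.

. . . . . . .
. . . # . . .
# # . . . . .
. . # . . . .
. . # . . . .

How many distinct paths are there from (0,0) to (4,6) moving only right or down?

r\c   0   1   2   3   4   5   6
  0   1   1   1   1   1   1   1
  1   1   2   3   0   1   2   3
  2   0   0   3   3   4   6   9
  3   0   0   0   3   7  13  22
  4   0   0   0   3  10  23  45

45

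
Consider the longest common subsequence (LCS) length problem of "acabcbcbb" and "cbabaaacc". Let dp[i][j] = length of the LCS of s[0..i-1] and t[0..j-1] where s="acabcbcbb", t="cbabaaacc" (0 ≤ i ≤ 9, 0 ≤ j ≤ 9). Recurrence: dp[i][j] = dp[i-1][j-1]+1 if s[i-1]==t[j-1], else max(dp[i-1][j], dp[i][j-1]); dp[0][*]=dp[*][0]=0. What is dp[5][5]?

3

   ''  c  b  a  b  a  a  a  c  c
''  0  0  0  0  0  0  0  0  0  0
 a  0  0  0  1  1  1  1  1  1  1
 c  0  1  1  1  1  1  1  1  2  2
 a  0  1  1  2  2  2  2  2  2  2
 b  0  1  2  2  3  3  3  3  3  3
 c  0  1  2  2  3  3  3  3  4  4
 b  0  1  2  2  3  3  3  3  4  4
 c  0  1  2  2  3  3  3  3  4  5
 b  0  1  2  2  3  3  3  3  4  5
 b  0  1  2  2  3  3  3  3  4  5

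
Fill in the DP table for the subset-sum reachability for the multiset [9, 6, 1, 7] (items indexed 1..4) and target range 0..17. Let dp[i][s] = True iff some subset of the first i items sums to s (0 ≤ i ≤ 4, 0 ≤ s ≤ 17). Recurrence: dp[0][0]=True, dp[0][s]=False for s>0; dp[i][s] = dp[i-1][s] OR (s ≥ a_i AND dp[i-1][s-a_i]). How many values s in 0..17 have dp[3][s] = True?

8

i\s   0   1   2   3   4   5   6   7   8   9  10  11  12  13  14  15  16  17
  0   T   F   F   F   F   F   F   F   F   F   F   F   F   F   F   F   F   F
  1   T   F   F   F   F   F   F   F   F   T   F   F   F   F   F   F   F   F
  2   T   F   F   F   F   F   T   F   F   T   F   F   F   F   F   T   F   F
  3   T   T   F   F   F   F   T   T   F   T   T   F   F   F   F   T   T   F
  4   T   T   F   F   F   F   T   T   T   T   T   F   F   T   T   T   T   T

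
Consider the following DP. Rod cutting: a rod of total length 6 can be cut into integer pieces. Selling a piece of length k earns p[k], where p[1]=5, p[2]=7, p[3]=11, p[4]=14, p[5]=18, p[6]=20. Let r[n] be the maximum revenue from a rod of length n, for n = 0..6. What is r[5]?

25

   n    0    1    2    3    4    5    6
r[n]    0    5   10   15   20   25   30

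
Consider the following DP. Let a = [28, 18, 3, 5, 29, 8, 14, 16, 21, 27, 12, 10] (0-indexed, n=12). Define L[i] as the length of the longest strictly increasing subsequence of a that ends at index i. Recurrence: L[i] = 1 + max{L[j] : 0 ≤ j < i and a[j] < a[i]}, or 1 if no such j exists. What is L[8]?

   i    0    1    2    3    4    5    6    7    8    9   10   11
a[i]   28   18    3    5   29    8   14   16   21   27   12   10
L[i]    1    1    1    2    3    3    4    5    6    7    4    4

6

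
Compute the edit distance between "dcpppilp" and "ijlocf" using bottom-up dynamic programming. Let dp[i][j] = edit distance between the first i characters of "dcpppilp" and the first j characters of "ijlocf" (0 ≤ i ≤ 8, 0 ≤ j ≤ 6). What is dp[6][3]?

   ''  i  j  l  o  c  f
''  0  1  2  3  4  5  6
 d  1  1  2  3  4  5  6
 c  2  2  2  3  4  4  5
 p  3  3  3  3  4  5  5
 p  4  4  4  4  4  5  6
 p  5  5  5  5  5  5  6
 i  6  5  6  6  6  6  6
 l  7  6  6  6  7  7  7
 p  8  7  7  7  7  8  8

6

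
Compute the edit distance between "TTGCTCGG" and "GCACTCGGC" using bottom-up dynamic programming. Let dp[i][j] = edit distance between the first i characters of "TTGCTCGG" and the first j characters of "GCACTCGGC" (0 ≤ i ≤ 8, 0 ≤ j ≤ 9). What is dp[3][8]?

6

   ''  G  C  A  C  T  C  G  G  C
''  0  1  2  3  4  5  6  7  8  9
 T  1  1  2  3  4  4  5  6  7  8
 T  2  2  2  3  4  4  5  6  7  8
 G  3  2  3  3  4  5  5  5  6  7
 C  4  3  2  3  3  4  5  6  6  6
 T  5  4  3  3  4  3  4  5  6  7
 C  6  5  4  4  3  4  3  4  5  6
 G  7  6  5  5  4  4  4  3  4  5
 G  8  7  6  6  5  5  5  4  3  4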